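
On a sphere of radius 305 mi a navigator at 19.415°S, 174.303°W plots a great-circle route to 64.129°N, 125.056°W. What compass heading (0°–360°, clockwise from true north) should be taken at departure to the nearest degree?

19°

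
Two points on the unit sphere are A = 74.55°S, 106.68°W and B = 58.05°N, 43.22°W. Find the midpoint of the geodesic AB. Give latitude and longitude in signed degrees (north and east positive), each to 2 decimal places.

The central angle between A and B is δ = 2.4262 rad.
With f = 0.5, the slerp weights are sin((1−f)δ)/sin δ = 1.4282 and sin(fδ)/sin δ = 1.4282.
Weighted sum of the unit vectors: (1.4282)·(-0.0765,-0.2552,-0.9639) + (1.4282)·(0.3856,-0.3624,0.8485) = (0.4415, -0.8820, -0.1647).
Converting back: φ = atan2(z, √(x²+y²)) = -9.48°, λ = atan2(y, x) = -63.41°.

-9.48°, -63.41°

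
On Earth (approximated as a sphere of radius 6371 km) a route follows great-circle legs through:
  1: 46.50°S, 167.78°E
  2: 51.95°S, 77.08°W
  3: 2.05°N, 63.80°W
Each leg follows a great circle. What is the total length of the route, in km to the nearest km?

13582 km

Leg 1→2: central angle 1.1691 rad, distance 7448.4 km.
Leg 2→3: central angle 0.9627 rad, distance 6133.3 km.
Total: 7448.4 + 6133.3 ≈ 13582 km.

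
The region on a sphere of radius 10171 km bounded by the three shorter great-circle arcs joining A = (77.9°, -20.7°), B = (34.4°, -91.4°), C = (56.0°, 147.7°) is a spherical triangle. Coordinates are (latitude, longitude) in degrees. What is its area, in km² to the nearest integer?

Side lengths (central angles): a = 1.3372, b = 0.8013, c = 0.9153 rad; semiperimeter s = 1.5269.
By l'Huilier's theorem, tan(E/4) = √[tan(s/2) tan((s−a)/2) tan((s−b)/2) tan((s−c)/2)], giving spherical excess E = 0.4163 rad.
Area = E·R² = 0.4163 × (10171)² ≈ 43063062 km².

43063062 km²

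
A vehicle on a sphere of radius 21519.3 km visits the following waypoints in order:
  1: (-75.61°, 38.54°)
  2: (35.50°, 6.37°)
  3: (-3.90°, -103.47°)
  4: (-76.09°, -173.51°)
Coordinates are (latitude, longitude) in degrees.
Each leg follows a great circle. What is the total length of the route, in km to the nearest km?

113763 km

Leg 1→2: central angle 1.9728 rad, distance 42452.3 km.
Leg 2→3: central angle 1.8914 rad, distance 40702.1 km.
Leg 3→4: central angle 1.4224 rad, distance 30608.2 km.
Total: 42452.3 + 40702.1 + 30608.2 ≈ 113763 km.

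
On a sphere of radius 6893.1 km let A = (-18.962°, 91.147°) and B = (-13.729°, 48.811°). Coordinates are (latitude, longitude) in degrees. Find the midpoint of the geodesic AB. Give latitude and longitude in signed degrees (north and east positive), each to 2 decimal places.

-17.46°, 69.68°

The central angle between A and B is δ = 0.7133 rad.
With f = 0.5, the slerp weights are sin((1−f)δ)/sin δ = 0.5336 and sin(fδ)/sin δ = 0.5336.
Weighted sum of the unit vectors: (0.5336)·(-0.0189,0.9455,-0.3249) + (0.5336)·(0.6397,0.7310,-0.2373) = (0.3312, 0.8946, -0.3000).
Converting back: φ = atan2(z, √(x²+y²)) = -17.46°, λ = atan2(y, x) = 69.68°.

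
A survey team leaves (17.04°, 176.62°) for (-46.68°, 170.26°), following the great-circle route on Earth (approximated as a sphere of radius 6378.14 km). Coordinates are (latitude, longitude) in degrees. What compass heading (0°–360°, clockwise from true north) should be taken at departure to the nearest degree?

With φ₁ = 0.2974, φ₂ = -0.8147, Δλ = -0.1110 rad, the forward-azimuth formula gives
θ = atan2( sin Δλ cos φ₂ , cos φ₁ sin φ₂ − sin φ₁ cos φ₂ cos Δλ ) = atan2(-0.0760, -0.8954) = -175.15°.
Adding 360° brings this into [0°, 360°): 185°.

185°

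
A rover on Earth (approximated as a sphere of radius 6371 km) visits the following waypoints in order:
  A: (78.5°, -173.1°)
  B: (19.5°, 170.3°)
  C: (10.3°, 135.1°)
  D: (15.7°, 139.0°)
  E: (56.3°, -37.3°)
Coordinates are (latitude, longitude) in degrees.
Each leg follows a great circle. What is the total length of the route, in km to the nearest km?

Leg A→B: central angle 1.0389 rad, distance 6618.6 km.
Leg B→C: central angle 0.6137 rad, distance 3909.6 km.
Leg C→D: central angle 0.1152 rad, distance 734.1 km.
Leg D→E: central angle 1.8838 rad, distance 12001.6 km.
Total: 6618.6 + 3909.6 + 734.1 + 12001.6 ≈ 23264 km.

23264 km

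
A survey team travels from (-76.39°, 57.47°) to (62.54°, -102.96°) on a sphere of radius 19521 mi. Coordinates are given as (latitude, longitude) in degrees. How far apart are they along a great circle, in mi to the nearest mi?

56122 mi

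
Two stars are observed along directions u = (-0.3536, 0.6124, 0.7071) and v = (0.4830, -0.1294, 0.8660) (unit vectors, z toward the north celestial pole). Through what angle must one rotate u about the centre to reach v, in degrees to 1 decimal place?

u·v = 0.3623; |u| = 1.0000, |v| = 1.0000.
cos θ = (u·v)/(|u||v|) = 0.3623, so θ = 68.8°.

68.8°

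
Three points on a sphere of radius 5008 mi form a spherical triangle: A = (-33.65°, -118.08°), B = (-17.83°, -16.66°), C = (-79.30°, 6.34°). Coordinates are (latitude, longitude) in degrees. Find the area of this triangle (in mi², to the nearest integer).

18842229 mi²

Side lengths (central angles): a = 1.0888, b = 1.0960, c = 1.5580 rad; semiperimeter s = 1.8714.
By l'Huilier's theorem, tan(E/4) = √[tan(s/2) tan((s−a)/2) tan((s−b)/2) tan((s−c)/2)], giving spherical excess E = 0.7513 rad.
Area = E·R² = 0.7513 × (5008)² ≈ 18842229 mi².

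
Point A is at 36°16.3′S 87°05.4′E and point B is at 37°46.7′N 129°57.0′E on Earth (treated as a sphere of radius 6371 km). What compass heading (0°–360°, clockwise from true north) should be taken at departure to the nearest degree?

With φ₁ = -0.6331, φ₂ = 0.6594, Δλ = 0.7480 rad, the forward-azimuth formula gives
θ = atan2( sin Δλ cos φ₂ , cos φ₁ sin φ₂ − sin φ₁ cos φ₂ cos Δλ ) = atan2(0.5376, 0.8367) = 32.72°.
So the initial bearing is 33°.

33°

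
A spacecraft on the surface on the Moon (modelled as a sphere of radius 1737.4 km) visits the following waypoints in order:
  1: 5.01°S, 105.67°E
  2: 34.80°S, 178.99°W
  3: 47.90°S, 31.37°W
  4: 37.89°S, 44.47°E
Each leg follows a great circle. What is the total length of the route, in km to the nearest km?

Leg 1→2: central angle 1.3110 rad, distance 2277.8 km.
Leg 2→3: central angle 1.6123 rad, distance 2801.2 km.
Leg 3→4: central angle 0.9458 rad, distance 1643.2 km.
Total: 2277.8 + 2801.2 + 1643.2 ≈ 6722 km.

6722 km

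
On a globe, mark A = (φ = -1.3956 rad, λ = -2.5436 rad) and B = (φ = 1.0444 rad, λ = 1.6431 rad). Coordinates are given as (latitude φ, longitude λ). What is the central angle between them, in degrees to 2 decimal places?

153.55°

In radians: φ₁ = -1.3956, φ₂ = 1.0444, Δλ = -120.120° = -2.0965 rad.
cos c = sin φ₁ sin φ₂ + cos φ₁ cos φ₂ cos Δλ = (-0.9847)(0.8646) + (0.1743)(0.5024)(-0.5018) = -0.89533,
so c = arccos(-0.89533) = 2.67997 rad.
So the angular separation is 153.55°.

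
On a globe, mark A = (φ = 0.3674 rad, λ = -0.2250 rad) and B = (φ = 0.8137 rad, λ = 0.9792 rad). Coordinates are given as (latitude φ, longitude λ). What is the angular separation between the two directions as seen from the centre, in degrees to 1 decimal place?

60.6°

Let φ₁ = 0.3674 rad, φ₂ = 0.8137 rad, and Δλ = 1.2042 rad.
cos c = sin φ₁ sin φ₂ + cos φ₁ cos φ₂ cos Δλ = (0.3592)(0.7268) + (0.9333)(0.6868)(0.3584) = 0.49082,
so c = arccos(0.49082) = 1.05776 rad.
So the angular separation is 60.6°.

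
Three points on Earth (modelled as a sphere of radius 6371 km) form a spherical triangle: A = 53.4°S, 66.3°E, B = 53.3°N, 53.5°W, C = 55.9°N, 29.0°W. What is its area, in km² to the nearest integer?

17784337 km²

Side lengths (central angles): a = 0.2504, b = 2.3401, c = 2.5335 rad; semiperimeter s = 2.5621.
By l'Huilier's theorem, tan(E/4) = √[tan(s/2) tan((s−a)/2) tan((s−b)/2) tan((s−c)/2)], giving spherical excess E = 0.4381 rad.
Area = E·R² = 0.4381 × (6371)² ≈ 17784337 km².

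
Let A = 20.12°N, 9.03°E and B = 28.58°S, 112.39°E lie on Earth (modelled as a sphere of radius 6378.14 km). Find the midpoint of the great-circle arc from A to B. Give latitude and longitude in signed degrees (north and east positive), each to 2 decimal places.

-6.80°, 58.28°

The central angle between A and B is δ = 1.9338 rad.
With f = 0.5, the slerp weights are sin((1−f)δ)/sin δ = 0.8805 and sin(fδ)/sin δ = 0.8805.
Weighted sum of the unit vectors: (0.8805)·(0.9273,0.1474,0.3440) + (0.8805)·(-0.3345,0.8119,-0.4784) = (0.5220, 0.8447, -0.1183).
Converting back: φ = atan2(z, √(x²+y²)) = -6.80°, λ = atan2(y, x) = 58.28°.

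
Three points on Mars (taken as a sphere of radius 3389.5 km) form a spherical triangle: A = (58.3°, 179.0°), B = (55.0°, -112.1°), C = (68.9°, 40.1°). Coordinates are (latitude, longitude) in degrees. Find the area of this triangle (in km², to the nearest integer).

3350082 km²

Side lengths (central angles): a = 0.9501, b = 0.8616, c = 0.6344 rad; semiperimeter s = 1.2231.
By l'Huilier's theorem, tan(E/4) = √[tan(s/2) tan((s−a)/2) tan((s−b)/2) tan((s−c)/2)], giving spherical excess E = 0.2916 rad.
Area = E·R² = 0.2916 × (3389.5)² ≈ 3350082 km².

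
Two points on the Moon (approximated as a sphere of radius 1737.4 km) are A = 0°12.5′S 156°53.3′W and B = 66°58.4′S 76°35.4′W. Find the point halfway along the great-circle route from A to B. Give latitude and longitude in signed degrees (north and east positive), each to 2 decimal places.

-39.18°, -137.00°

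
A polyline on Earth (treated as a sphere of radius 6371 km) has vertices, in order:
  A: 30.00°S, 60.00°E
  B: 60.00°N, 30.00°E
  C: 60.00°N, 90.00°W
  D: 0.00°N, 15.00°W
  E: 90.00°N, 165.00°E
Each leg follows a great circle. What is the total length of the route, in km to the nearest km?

35272 km

Leg A→B: central angle 1.6288 rad, distance 10377.3 km.
Leg B→C: central angle 0.8957 rad, distance 5706.3 km.
Leg C→D: central angle 1.4410 rad, distance 9180.8 km.
Leg D→E: central angle 1.5708 rad, distance 10007.5 km.
Total: 10377.3 + 5706.3 + 9180.8 + 10007.5 ≈ 35272 km.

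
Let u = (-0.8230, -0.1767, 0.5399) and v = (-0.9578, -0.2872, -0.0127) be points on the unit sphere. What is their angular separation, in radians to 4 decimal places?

0.5879 rad

u·v = 0.8322; |u| = 1.0000, |v| = 1.0000.
cos θ = (u·v)/(|u||v|) = 0.8321, so θ = 0.5879 rad.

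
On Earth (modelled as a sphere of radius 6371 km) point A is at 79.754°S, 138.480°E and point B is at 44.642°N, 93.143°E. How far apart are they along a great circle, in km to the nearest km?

14127 km

In radians: φ₁ = -1.3920, φ₂ = 0.7791, Δλ = -45.337° = -0.7913 rad.
Haversine: a = sin²(Δφ/2) + cos φ₁ cos φ₂ sin²(Δλ/2) = 0.7825 + (0.1779)(0.7115)(0.1485) = 0.80125.
Central angle c = 2·arcsin(√a) = 2.21743 rad.
Distance = R·c = 6371 × 2.2174 ≈ 14127 km.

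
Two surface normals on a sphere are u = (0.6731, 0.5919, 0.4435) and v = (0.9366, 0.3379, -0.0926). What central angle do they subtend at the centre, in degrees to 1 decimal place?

37.9°

u·v = 0.7894; |u| = 1.0001, |v| = 1.0000.
cos θ = (u·v)/(|u||v|) = 0.7893, so θ = 37.9°.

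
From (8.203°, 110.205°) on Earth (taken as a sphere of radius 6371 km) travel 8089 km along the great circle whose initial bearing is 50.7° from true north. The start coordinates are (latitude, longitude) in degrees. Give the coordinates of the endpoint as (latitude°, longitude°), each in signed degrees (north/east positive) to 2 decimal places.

Angular distance δ = d/R = 8089/6371 = 1.26966 rad; initial bearing θ = 0.8849 rad.
sin φ₂ = sin φ₁ cos δ + cos φ₁ sin δ cos θ = (0.1427)(0.2966) + (0.9898)(0.9550)(0.6334) = 0.6410, so φ₂ = 39.87°.
Δλ = atan2(sin θ sin δ cos φ₁, cos δ − sin φ₁ sin φ₂) = atan2(0.7315, 0.2051) = 74.333°.
λ₂ = 110.205° + 74.333° = 184.54° → -175.46° after wrapping to (−180°, 180°].

39.87°, -175.46°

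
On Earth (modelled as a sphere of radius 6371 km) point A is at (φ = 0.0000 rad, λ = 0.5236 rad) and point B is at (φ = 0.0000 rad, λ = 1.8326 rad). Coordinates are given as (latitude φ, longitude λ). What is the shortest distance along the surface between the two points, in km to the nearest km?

8340 km

In radians: φ₁ = 0.0000, φ₂ = 0.0000, Δλ = 75.000° = 1.3090 rad.
Haversine: a = sin²(Δφ/2) + cos φ₁ cos φ₂ sin²(Δλ/2) = 0.0000 + (1.0000)(1.0000)(0.3706) = 0.37059.
Central angle c = 2·arcsin(√a) = 1.30900 rad.
Distance = R·c = 6371 × 1.3090 ≈ 8340 km.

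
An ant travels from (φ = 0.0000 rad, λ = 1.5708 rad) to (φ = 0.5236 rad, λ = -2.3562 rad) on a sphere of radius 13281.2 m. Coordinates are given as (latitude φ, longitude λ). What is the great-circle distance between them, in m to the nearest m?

29615 m

In radians: φ₁ = 0.0000, φ₂ = 0.5236, Δλ = 134.999° = 2.3562 rad.
cos c = sin φ₁ sin φ₂ + cos φ₁ cos φ₂ cos Δλ = (0.0000)(0.5000) + (1.0000)(0.8660)(-0.7071) = -0.61237,
so c = arccos(-0.61237) = 2.22985 rad.
Distance = R·c = 13281.2 × 2.2298 ≈ 29615 m.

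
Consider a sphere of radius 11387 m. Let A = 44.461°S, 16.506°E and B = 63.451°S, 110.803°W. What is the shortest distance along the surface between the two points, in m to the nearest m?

12785 m

Let φ₁ = -0.7760 rad, φ₂ = -1.1074 rad, and Δλ = -2.2220 rad.
Haversine: a = sin²(Δφ/2) + cos φ₁ cos φ₂ sin²(Δλ/2) = 0.0272 + (0.7137)(0.4470)(0.8031) = 0.28340.
Central angle c = 2·arcsin(√a) = 1.12275 rad.
Distance = R·c = 11387 × 1.1227 ≈ 12785 m.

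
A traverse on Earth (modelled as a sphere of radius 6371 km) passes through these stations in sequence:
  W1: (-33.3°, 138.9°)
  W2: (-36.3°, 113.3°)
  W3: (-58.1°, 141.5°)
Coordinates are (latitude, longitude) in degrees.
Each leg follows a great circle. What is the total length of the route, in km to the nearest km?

5535 km

Leg W1→W2: central angle 0.3695 rad, distance 2354.2 km.
Leg W2→W3: central angle 0.4993 rad, distance 3180.8 km.
Total: 2354.2 + 3180.8 ≈ 5535 km.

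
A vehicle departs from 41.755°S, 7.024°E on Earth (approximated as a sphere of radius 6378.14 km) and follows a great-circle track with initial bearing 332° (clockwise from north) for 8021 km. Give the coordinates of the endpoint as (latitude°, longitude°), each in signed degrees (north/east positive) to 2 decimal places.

Angular distance δ = d/R = 8021/6378.14 = 1.25758 rad; initial bearing θ = 5.7945 rad.
sin φ₂ = sin φ₁ cos δ + cos φ₁ sin δ cos θ = (-0.6659)(0.3081) + (0.7460)(0.9513)(0.8829) = 0.4214, so φ₂ = 24.93°.
Δλ = atan2(sin θ sin δ cos φ₁, cos δ − sin φ₁ sin φ₂) = atan2(-0.3332, 0.5888) = -29.505°.
λ₂ = 7.024° − 29.505° = -22.48°.

24.93°, -22.48°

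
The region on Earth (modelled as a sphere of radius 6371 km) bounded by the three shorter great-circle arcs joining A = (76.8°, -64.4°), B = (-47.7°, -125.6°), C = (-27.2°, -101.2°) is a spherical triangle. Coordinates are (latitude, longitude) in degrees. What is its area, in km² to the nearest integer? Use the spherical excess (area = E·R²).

Side lengths (central angles): a = 0.4881, b = 1.8571, c = 2.2732 rad; semiperimeter s = 2.3092.
By l'Huilier's theorem, tan(E/4) = √[tan(s/2) tan((s−a)/2) tan((s−b)/2) tan((s−c)/2)], giving spherical excess E = 0.4376 rad.
Area = E·R² = 0.4376 × (6371)² ≈ 17763628 km².

17763628 km²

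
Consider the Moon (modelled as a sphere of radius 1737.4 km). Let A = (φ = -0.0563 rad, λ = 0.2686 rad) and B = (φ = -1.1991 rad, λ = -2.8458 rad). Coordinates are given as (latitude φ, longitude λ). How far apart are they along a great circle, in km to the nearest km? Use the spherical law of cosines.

3277 km

In radians: φ₁ = -0.0563, φ₂ = -1.1991, Δλ = -178.442° = -3.1144 rad.
cos c = sin φ₁ sin φ₂ + cos φ₁ cos φ₂ cos Δλ = (-0.0563)(-0.9317) + (0.9984)(0.3632)(-0.9996) = -0.31006,
so c = arccos(-0.31006) = 1.88605 rad.
Distance = R·c = 1737.4 × 1.8861 ≈ 3277 km.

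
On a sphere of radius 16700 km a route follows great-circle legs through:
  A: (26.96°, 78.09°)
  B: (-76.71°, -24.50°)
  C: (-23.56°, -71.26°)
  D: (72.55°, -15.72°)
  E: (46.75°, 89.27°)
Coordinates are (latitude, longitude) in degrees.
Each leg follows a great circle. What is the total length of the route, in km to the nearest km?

96176 km

Leg A→B: central angle 2.0782 rad, distance 34705.5 km.
Leg B→C: central angle 1.0082 rad, distance 16837.5 km.
Leg C→D: central angle 1.7985 rad, distance 30035.6 km.
Leg D→E: central angle 0.8741 rad, distance 14597.1 km.
Total: 34705.5 + 16837.5 + 30035.6 + 14597.1 ≈ 96176 km.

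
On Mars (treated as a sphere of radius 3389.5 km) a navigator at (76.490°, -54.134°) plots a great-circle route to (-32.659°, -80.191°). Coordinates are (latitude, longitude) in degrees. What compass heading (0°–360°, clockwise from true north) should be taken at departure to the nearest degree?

203°

With φ₁ = 1.3350, φ₂ = -0.5700, Δλ = -0.4548 rad, the forward-azimuth formula gives
θ = atan2( sin Δλ cos φ₂ , cos φ₁ sin φ₂ − sin φ₁ cos φ₂ cos Δλ ) = atan2(-0.3698, -0.8615) = -156.77°.
Adding 360° brings this into [0°, 360°): 203°.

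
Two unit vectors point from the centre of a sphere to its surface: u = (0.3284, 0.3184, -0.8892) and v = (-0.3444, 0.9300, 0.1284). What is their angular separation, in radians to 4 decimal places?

u·v = 0.0688; |u| = 1.0000, |v| = 1.0000.
cos θ = (u·v)/(|u||v|) = 0.0688, so θ = 1.5019 rad.

1.5019 rad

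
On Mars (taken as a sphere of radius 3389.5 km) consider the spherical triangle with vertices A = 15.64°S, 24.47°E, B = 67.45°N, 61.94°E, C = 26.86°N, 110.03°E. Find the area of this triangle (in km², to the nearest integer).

9978721 km²

Side lengths (central angles): a = 0.8687, b = 1.6261, c = 1.5267 rad; semiperimeter s = 2.0108.
By l'Huilier's theorem, tan(E/4) = √[tan(s/2) tan((s−a)/2) tan((s−b)/2) tan((s−c)/2)], giving spherical excess E = 0.8686 rad.
Area = E·R² = 0.8686 × (3389.5)² ≈ 9978721 km².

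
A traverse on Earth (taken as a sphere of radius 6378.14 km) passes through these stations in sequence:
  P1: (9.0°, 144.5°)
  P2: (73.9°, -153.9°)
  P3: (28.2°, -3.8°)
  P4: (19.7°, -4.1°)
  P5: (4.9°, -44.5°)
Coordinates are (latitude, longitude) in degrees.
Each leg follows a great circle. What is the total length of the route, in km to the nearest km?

22286 km

Leg P1→P2: central angle 1.2864 rad, distance 8204.9 km.
Leg P2→P3: central angle 1.3262 rad, distance 8458.8 km.
Leg P3→P4: central angle 0.1484 rad, distance 946.7 km.
Leg P4→P5: central angle 0.7330 rad, distance 4675.5 km.
Total: 8204.9 + 8458.8 + 946.7 + 4675.5 ≈ 22286 km.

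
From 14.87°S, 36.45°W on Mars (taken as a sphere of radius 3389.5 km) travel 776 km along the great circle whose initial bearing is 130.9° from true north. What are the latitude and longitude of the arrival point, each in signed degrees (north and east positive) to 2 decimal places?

Angular distance δ = d/R = 776/3389.5 = 0.22894 rad; initial bearing θ = 2.2846 rad.
sin φ₂ = sin φ₁ cos δ + cos φ₁ sin δ cos θ = (-0.2566)(0.9739) + (0.9665)(0.2269)(-0.6547) = -0.3935, so φ₂ = -23.18°.
Δλ = atan2(sin θ sin δ cos φ₁, cos δ − sin φ₁ sin φ₂) = atan2(0.1658, 0.8729) = 10.754°.
λ₂ = -36.450° + 10.754° = -25.70°.

-23.18°, -25.70°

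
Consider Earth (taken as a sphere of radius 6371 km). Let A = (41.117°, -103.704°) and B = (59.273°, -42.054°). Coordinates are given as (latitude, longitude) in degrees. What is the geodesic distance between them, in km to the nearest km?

4623 km

Let φ₁ = 0.7176 rad, φ₂ = 1.0345 rad, and Δλ = 1.0760 rad.
cos c = sin φ₁ sin φ₂ + cos φ₁ cos φ₂ cos Δλ = (0.6576)(0.8596) + (0.7534)(0.5109)(0.4749) = 0.74807,
so c = arccos(0.74807) = 0.72565 rad.
Distance = R·c = 6371 × 0.7257 ≈ 4623 km.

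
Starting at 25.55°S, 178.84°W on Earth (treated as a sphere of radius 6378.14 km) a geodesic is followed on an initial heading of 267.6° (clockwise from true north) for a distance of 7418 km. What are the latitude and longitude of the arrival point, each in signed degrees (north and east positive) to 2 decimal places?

-11.87°, 111.56°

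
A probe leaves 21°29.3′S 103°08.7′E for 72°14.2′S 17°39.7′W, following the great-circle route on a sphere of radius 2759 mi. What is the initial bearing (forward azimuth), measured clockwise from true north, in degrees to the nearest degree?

196°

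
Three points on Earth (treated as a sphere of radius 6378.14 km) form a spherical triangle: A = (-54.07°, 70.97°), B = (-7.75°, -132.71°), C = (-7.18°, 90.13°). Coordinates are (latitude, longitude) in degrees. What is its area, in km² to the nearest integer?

64973646 km²

Side lengths (central angles): a = 2.3518, b = 0.8617, c = 2.0079 rad; semiperimeter s = 2.6107.
By l'Huilier's theorem, tan(E/4) = √[tan(s/2) tan((s−a)/2) tan((s−b)/2) tan((s−c)/2)], giving spherical excess E = 1.5972 rad.
Area = E·R² = 1.5972 × (6378.14)² ≈ 64973646 km².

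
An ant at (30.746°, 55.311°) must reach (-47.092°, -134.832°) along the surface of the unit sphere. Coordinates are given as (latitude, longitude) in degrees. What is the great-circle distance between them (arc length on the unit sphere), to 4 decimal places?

With latitudes φ₁ = 30.746°, φ₂ = -47.092° and longitude difference Δλ = 169.857°:
cos c = sin φ₁ sin φ₂ + cos φ₁ cos φ₂ cos Δλ = (0.5112)(-0.7324) + (0.8594)(0.6808)(-0.9844) = -0.95043,
so c = arccos(-0.95043) = 2.82543 rad.
On the unit sphere the arc length equals the central angle: 2.8254.

2.8254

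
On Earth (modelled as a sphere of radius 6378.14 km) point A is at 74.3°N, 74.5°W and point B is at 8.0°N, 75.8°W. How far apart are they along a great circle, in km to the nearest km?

7381 km

With latitudes φ₁ = 74.300°, φ₂ = 8.000° and longitude difference Δλ = -1.300°:
Haversine: a = sin²(Δφ/2) + cos φ₁ cos φ₂ sin²(Δλ/2) = 0.2990 + (0.2706)(0.9903)(0.0001) = 0.29906.
Central angle c = 2·arcsin(√a) = 1.15723 rad.
Distance = R·c = 6378.14 × 1.1572 ≈ 7381 km.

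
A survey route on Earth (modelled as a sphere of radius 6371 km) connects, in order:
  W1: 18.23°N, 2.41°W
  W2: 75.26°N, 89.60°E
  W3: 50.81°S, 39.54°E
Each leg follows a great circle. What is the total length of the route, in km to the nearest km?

22591 km

Leg W1→W2: central angle 1.2723 rad, distance 8106.0 km.
Leg W2→W3: central angle 2.2736 rad, distance 14484.9 km.
Total: 8106.0 + 14484.9 ≈ 22591 km.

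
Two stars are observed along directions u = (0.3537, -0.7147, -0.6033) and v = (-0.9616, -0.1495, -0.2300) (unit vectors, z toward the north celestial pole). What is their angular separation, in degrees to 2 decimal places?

95.42°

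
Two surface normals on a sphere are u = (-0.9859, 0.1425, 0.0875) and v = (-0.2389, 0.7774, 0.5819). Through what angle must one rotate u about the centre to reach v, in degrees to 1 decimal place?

66.6°

u·v = 0.3972; |u| = 1.0000, |v| = 1.0000.
cos θ = (u·v)/(|u||v|) = 0.3972, so θ = 66.6°.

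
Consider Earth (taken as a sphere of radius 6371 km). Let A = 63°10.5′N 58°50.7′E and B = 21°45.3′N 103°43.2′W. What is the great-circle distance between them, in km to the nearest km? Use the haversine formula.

10448 km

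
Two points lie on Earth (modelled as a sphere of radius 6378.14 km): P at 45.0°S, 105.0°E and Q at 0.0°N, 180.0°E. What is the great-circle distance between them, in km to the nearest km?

8845 km

Let φ₁ = -0.7854 rad, φ₂ = 0.0000 rad, and Δλ = 1.3090 rad.
Haversine: a = sin²(Δφ/2) + cos φ₁ cos φ₂ sin²(Δλ/2) = 0.1464 + (0.7071)(1.0000)(0.3706) = 0.40849.
Central angle c = 2·arcsin(√a) = 1.38675 rad.
Distance = R·c = 6378.14 × 1.3867 ≈ 8845 km.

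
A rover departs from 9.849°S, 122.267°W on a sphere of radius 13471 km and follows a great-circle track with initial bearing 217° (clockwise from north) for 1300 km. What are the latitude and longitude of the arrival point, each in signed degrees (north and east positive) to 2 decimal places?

Angular distance δ = d/R = 1300/13471 = 0.09650 rad; initial bearing θ = 3.7874 rad.
sin φ₂ = sin φ₁ cos δ + cos φ₁ sin δ cos θ = (-0.1711)(0.9953) + (0.9853)(0.0964)(-0.7986) = -0.2461, so φ₂ = -14.25°.
Δλ = atan2(sin θ sin δ cos φ₁, cos δ − sin φ₁ sin φ₂) = atan2(-0.0571, 0.9533) = -3.430°.
λ₂ = -122.267° − 3.430° = -125.70°.

-14.25°, -125.70°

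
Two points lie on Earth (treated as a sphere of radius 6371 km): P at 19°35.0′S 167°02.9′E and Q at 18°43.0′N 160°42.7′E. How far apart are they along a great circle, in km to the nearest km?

With latitudes φ₁ = -19.583°, φ₂ = 18.717° and longitude difference Δλ = -6.337°:
cos c = sin φ₁ sin φ₂ + cos φ₁ cos φ₂ cos Δλ = (-0.3352)(0.3209) + (0.9422)(0.9471)(0.9939) = 0.77932,
so c = arccos(0.77932) = 0.67721 rad.
Distance = R·c = 6371 × 0.6772 ≈ 4314 km.

4314 km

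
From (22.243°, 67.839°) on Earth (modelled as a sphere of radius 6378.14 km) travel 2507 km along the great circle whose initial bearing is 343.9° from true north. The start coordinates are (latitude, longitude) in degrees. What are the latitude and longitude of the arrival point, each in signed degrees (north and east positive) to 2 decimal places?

43.65°, 59.40°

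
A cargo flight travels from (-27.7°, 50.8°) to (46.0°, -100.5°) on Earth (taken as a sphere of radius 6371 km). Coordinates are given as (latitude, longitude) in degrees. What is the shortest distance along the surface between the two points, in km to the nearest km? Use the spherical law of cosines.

16781 km

Let φ₁ = -0.4835 rad, φ₂ = 0.8029 rad, and Δλ = -2.6407 rad.
cos c = sin φ₁ sin φ₂ + cos φ₁ cos φ₂ cos Δλ = (-0.4648)(0.7193) + (0.8854)(0.6947)(-0.8771) = -0.87386,
so c = arccos(-0.87386) = 2.63389 rad.
Distance = R·c = 6371 × 2.6339 ≈ 16781 km.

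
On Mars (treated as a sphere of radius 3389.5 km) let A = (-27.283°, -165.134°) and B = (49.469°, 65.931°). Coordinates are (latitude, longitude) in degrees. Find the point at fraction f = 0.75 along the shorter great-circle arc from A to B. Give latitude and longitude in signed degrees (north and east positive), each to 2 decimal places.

Central angle δ = 2.3622 rad. Interpolating on the sphere with fraction f = 0.75:
P = [sin((1−f)δ)·A + sin(fδ)·B] / sin δ = 0.7923·A + 1.3942·B in Cartesian coordinates,
giving P = (-0.3110, 0.6466, 0.6965), i.e. latitude 44.15°, longitude 115.69°.

44.15°, 115.69°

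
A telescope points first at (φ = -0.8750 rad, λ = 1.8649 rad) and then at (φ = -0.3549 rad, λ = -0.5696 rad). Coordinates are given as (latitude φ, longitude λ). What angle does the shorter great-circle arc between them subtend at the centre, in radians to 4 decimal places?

1.7622 rad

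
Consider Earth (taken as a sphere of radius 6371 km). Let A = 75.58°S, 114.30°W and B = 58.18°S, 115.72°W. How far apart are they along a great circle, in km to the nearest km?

With latitudes φ₁ = -75.580°, φ₂ = -58.180° and longitude difference Δλ = -1.420°:
cos c = sin φ₁ sin φ₂ + cos φ₁ cos φ₂ cos Δλ = (-0.9685)(-0.8497) + (0.2490)(0.5273)(0.9997) = 0.95420,
so c = arccos(0.95420) = 0.30382 rad.
Distance = R·c = 6371 × 0.3038 ≈ 1936 km.

1936 km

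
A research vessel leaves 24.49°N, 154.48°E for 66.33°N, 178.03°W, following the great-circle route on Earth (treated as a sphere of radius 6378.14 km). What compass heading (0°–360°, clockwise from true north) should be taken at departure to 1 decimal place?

15.1°

Δλ = 27.490° = 0.4798 rad.
y = sin Δλ · cos φ₂ = (0.4616)(0.4015) = 0.1853
x = cos φ₁ sin φ₂ − sin φ₁ cos φ₂ cos Δλ = (0.9100)(0.9159) − (0.4145)(0.4015)(0.8871) = 0.6858
θ = atan2(y, x) = 15.12°, so the bearing is 15.1°.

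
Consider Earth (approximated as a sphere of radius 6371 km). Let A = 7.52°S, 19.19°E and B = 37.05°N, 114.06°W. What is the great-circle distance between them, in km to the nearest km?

With latitudes φ₁ = -7.520°, φ₂ = 37.050° and longitude difference Δλ = -133.250°:
cos c = sin φ₁ sin φ₂ + cos φ₁ cos φ₂ cos Δλ = (-0.1309)(0.6025) + (0.9914)(0.7981)(-0.6852) = -0.62100,
so c = arccos(-0.62100) = 2.24081 rad.
Distance = R·c = 6371 × 2.2408 ≈ 14276 km.

14276 km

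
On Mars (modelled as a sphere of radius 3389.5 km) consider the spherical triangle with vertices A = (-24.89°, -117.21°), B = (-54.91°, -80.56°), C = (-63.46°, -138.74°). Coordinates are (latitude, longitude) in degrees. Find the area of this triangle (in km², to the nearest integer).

2087932 km²

Side lengths (central angles): a = 0.5207, b = 0.7173, c = 0.7032 rad; semiperimeter s = 0.9706.
By l'Huilier's theorem, tan(E/4) = √[tan(s/2) tan((s−a)/2) tan((s−b)/2) tan((s−c)/2)], giving spherical excess E = 0.1817 rad.
Area = E·R² = 0.1817 × (3389.5)² ≈ 2087932 km².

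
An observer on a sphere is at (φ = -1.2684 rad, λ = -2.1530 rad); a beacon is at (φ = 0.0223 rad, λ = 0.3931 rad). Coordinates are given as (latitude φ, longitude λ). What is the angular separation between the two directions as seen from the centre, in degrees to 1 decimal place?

105.5°

In radians: φ₁ = -1.2684, φ₂ = 0.0223, Δλ = 145.881° = 2.5461 rad.
cos c = sin φ₁ sin φ₂ + cos φ₁ cos φ₂ cos Δλ = (-0.9546)(0.0223) + (0.2978)(0.9998)(-0.8279) = -0.26777,
so c = arccos(-0.26777) = 1.84188 rad.
So the angular separation is 105.5°.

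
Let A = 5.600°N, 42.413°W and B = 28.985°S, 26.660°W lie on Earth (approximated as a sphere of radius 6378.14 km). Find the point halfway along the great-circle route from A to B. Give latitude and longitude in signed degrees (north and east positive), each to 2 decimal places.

-11.80°, -35.05°

The central angle between A and B is δ = 0.6590 rad.
With f = 0.5, the slerp weights are sin((1−f)δ)/sin δ = 0.5284 and sin(fδ)/sin δ = 0.5284.
Weighted sum of the unit vectors: (0.5284)·(0.7348,-0.6713,0.0976) + (0.5284)·(0.7817,-0.3925,-0.4846) = (0.8014, -0.5621, -0.2045).
Converting back: φ = atan2(z, √(x²+y²)) = -11.80°, λ = atan2(y, x) = -35.05°.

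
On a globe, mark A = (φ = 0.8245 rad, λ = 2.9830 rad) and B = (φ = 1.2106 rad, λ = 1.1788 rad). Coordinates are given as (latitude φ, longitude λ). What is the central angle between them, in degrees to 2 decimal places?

50.82°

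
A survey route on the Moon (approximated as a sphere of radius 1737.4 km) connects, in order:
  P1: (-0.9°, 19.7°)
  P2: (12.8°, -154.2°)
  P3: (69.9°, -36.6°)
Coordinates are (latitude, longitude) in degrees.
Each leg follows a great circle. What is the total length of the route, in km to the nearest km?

Leg P1→P2: central angle 2.9086 rad, distance 5053.5 km.
Leg P2→P3: central angle 1.5180 rad, distance 2637.3 km.
Total: 5053.5 + 2637.3 ≈ 7691 km.

7691 km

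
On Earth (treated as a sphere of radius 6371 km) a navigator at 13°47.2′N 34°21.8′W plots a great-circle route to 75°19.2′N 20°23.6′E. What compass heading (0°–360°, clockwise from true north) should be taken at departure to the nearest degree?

13°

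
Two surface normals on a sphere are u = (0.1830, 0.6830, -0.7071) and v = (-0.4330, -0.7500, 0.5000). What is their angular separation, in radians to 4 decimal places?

2.8086 rad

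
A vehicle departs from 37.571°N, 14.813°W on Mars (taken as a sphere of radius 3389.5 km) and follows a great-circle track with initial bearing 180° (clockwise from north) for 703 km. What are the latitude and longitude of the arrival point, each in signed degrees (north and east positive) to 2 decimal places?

25.69°, -14.81°

Angular distance δ = d/R = 703/3389.5 = 0.20741 rad; initial bearing θ = 3.1416 rad.
sin φ₂ = sin φ₁ cos δ + cos φ₁ sin δ cos θ = (0.6097)(0.9786) + (0.7926)(0.2059)(-1.0000) = 0.4335, so φ₂ = 25.69°.
Δλ = atan2(sin θ sin δ cos φ₁, cos δ − sin φ₁ sin φ₂) = atan2(0.0000, 0.7143) = 0.000°.
λ₂ = -14.813° + 0.000° = -14.81°.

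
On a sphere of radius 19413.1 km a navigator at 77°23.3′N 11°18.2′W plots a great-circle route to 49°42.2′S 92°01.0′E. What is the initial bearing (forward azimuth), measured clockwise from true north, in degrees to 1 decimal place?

91.9°

With φ₁ = 1.3507, φ₂ = -0.8675, Δλ = 1.8033 rad, the forward-azimuth formula gives
θ = atan2( sin Δλ cos φ₂ , cos φ₁ sin φ₂ − sin φ₁ cos φ₂ cos Δλ ) = atan2(0.6293, -0.0211) = 91.92°.
So the initial bearing is 91.9°.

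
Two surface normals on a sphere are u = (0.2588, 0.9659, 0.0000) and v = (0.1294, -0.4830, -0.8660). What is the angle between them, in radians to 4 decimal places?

2.0187 rad

u·v = -0.4330; |u| = 1.0000, |v| = 1.0000.
cos θ = (u·v)/(|u||v|) = -0.4331, so θ = 2.0187 rad.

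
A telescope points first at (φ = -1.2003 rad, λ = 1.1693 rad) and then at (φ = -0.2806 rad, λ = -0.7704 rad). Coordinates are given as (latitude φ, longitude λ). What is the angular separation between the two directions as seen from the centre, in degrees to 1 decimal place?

82.4°

Let φ₁ = -1.2003 rad, φ₂ = -0.2806 rad, and Δλ = -1.9397 rad.
Haversine: a = sin²(Δφ/2) + cos φ₁ cos φ₂ sin²(Δλ/2) = 0.1970 + (0.3621)(0.9609)(0.6803) = 0.43366.
Central angle c = 2·arcsin(√a) = 1.43772 rad.
So the angular separation is 82.4°.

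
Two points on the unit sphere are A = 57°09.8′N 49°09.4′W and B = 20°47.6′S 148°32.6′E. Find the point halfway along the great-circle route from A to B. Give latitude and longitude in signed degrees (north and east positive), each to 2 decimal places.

47.18°, 170.05°

Central angle δ = 2.4674 rad. Interpolating on the sphere with fraction f = 0.5:
P = [sin((1−f)δ)·A + sin(fδ)·B] / sin δ = 1.5117·A + 1.5117·B in Cartesian coordinates,
giving P = (-0.6695, 0.1174, 0.7335), i.e. latitude 47.18°, longitude 170.05°.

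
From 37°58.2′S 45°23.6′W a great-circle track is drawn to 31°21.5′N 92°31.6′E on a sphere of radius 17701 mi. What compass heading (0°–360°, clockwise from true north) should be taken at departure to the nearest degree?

88°

With φ₁ = -0.6627, φ₂ = 0.5473, Δλ = 2.4072 rad, the forward-azimuth formula gives
θ = atan2( sin Δλ cos φ₂ , cos φ₁ sin φ₂ − sin φ₁ cos φ₂ cos Δλ ) = atan2(0.5723, 0.0203) = 87.97°.
So the initial bearing is 88°.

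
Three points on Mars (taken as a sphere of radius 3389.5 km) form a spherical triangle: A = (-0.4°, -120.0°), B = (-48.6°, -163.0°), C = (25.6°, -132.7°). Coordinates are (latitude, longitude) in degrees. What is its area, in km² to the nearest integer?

3088365 km²

Side lengths (central angles): a = 1.3788, b = 0.5018, c = 1.0600 rad; semiperimeter s = 1.4703.
By l'Huilier's theorem, tan(E/4) = √[tan(s/2) tan((s−a)/2) tan((s−b)/2) tan((s−c)/2)], giving spherical excess E = 0.2688 rad.
Area = E·R² = 0.2688 × (3389.5)² ≈ 3088365 km².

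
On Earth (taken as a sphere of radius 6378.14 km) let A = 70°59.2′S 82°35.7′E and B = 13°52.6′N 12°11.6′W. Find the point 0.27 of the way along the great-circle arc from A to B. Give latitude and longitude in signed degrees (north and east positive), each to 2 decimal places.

-56.36°, 23.88°

Central angle δ = 1.8267 rad. Interpolating on the sphere with fraction f = 0.27:
P = [sin((1−f)δ)·A + sin(fδ)·B] / sin δ = 1.0047·A + 0.4894·B in Cartesian coordinates,
giving P = (0.5066, 0.2242, -0.8325), i.e. latitude -56.36°, longitude 23.88°.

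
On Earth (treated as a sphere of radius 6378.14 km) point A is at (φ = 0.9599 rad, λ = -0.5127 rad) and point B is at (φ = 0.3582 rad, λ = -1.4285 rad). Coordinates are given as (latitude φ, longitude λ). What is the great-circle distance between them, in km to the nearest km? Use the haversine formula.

In radians: φ₁ = 0.9599, φ₂ = 0.3582, Δλ = -52.471° = -0.9158 rad.
Haversine: a = sin²(Δφ/2) + cos φ₁ cos φ₂ sin²(Δλ/2) = 0.0878 + (0.5736)(0.9365)(0.1954) = 0.19279.
Central angle c = 2·arcsin(√a) = 0.90915 rad.
Distance = R·c = 6378.14 × 0.9092 ≈ 5799 km.

5799 km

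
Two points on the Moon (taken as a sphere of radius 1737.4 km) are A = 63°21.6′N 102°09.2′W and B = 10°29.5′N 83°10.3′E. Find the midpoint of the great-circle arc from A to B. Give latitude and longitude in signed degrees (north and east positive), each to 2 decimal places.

63.41°, 87.60°

The central angle between A and B is δ = 1.8507 rad.
With f = 0.5, the slerp weights are sin((1−f)δ)/sin δ = 0.8312 and sin(fδ)/sin δ = 0.8312.
Weighted sum of the unit vectors: (0.8312)·(-0.0944,-0.4383,0.8938) + (0.8312)·(0.1169,0.9763,0.1821) = (0.0187, 0.4471, 0.8943).
Converting back: φ = atan2(z, √(x²+y²)) = 63.41°, λ = atan2(y, x) = 87.60°.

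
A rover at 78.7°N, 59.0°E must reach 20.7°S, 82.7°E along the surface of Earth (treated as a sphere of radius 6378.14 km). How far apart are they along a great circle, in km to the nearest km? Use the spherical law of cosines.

Let φ₁ = 1.3736 rad, φ₂ = -0.3613 rad, and Δλ = 0.4136 rad.
cos c = sin φ₁ sin φ₂ + cos φ₁ cos φ₂ cos Δλ = (0.9806)(-0.3535) + (0.1959)(0.9354)(0.9157) = -0.17878,
so c = arccos(-0.17878) = 1.75055 rad.
Distance = R·c = 6378.14 × 1.7505 ≈ 11165 km.

11165 km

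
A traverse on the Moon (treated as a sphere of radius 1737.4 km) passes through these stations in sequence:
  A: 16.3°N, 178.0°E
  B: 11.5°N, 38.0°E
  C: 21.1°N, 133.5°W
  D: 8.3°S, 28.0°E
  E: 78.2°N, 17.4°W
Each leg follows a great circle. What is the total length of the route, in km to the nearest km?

15950 km

Leg A→B: central angle 2.2977 rad, distance 3992.0 km.
Leg B→C: central angle 2.5542 rad, distance 4437.7 km.
Leg C→D: central angle 2.7583 rad, distance 4792.3 km.
Leg D→E: central angle 1.5700 rad, distance 2727.7 km.
Total: 3992.0 + 4437.7 + 4792.3 + 2727.7 ≈ 15950 km.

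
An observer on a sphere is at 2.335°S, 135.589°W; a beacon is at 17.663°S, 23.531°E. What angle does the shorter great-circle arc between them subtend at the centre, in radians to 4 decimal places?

With latitudes φ₁ = -2.335°, φ₂ = -17.663° and longitude difference Δλ = 159.120°:
Haversine: a = sin²(Δφ/2) + cos φ₁ cos φ₂ sin²(Δλ/2) = 0.0178 + (0.9992)(0.9529)(0.9672) = 0.93859.
Central angle c = 2·arcsin(√a) = 2.64076 rad.
So the angular separation is 2.6408 rad.

2.6408 rad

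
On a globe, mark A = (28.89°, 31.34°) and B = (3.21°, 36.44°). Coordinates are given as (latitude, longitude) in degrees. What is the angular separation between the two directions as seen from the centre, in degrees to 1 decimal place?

With latitudes φ₁ = 28.890°, φ₂ = 3.210° and longitude difference Δλ = 5.100°:
cos c = sin φ₁ sin φ₂ + cos φ₁ cos φ₂ cos Δλ = (0.4831)(0.0560) + (0.8755)(0.9984)(0.9960) = 0.89777,
so c = arccos(0.89777) = 0.45612 rad.
So the angular separation is 26.1°.

26.1°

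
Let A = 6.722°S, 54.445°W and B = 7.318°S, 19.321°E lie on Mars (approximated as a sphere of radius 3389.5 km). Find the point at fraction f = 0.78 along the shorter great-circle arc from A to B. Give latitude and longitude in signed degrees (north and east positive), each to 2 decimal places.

Central angle δ = 1.2763 rad. Interpolating on the sphere with fraction f = 0.78:
P = [sin((1−f)δ)·A + sin(fδ)·B] / sin δ = 0.2896·A + 0.8768·B in Cartesian coordinates,
giving P = (0.9879, 0.0538, -0.1456), i.e. latitude -8.37°, longitude 3.12°.

-8.37°, 3.12°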